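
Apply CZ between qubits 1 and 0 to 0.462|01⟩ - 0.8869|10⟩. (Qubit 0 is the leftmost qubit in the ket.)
0.462|01⟩ - 0.8869|10⟩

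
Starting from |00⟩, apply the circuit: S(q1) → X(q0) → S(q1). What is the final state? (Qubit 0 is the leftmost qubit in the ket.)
|10⟩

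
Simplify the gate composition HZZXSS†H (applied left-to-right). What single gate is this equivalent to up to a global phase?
Z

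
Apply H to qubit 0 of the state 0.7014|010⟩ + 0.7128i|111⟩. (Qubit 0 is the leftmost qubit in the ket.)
0.496|010⟩ + 0.504i|011⟩ + 0.496|110⟩ - 0.504i|111⟩

H on qubit 0 mixes each pair of kets that differ only in qubit 0: amplitudes (a, b) of (|…0…⟩, |…1…⟩) become ((a + b)/√2, (a − b)/√2). Kets absent from the input have amplitude 0.
(|010⟩, |110⟩): (a, b) = (0.7014, 0) → (0.496, 0.496)
(|011⟩, |111⟩): (a, b) = (0, 0.7128i) → (0.504i, -0.504i)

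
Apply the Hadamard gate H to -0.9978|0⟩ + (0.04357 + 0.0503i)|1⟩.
(-0.6747 + 0.03557i)|0⟩ + (-0.7364 - 0.03557i)|1⟩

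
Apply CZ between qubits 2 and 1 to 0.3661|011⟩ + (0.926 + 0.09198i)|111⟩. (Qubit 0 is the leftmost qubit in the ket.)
-0.3661|011⟩ + (-0.926 - 0.09198i)|111⟩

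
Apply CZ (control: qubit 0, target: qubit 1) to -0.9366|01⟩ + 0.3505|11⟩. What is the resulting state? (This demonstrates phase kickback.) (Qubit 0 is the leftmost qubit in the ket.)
-0.9366|01⟩ - 0.3505|11⟩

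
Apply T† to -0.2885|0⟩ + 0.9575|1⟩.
-0.2885|0⟩ + (0.6771 - 0.6771i)|1⟩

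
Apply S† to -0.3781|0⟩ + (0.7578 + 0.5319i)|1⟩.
-0.3781|0⟩ + (0.5319 - 0.7578i)|1⟩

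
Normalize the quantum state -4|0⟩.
-|0⟩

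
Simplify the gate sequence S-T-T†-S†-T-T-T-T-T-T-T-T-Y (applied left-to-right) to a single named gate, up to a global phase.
Y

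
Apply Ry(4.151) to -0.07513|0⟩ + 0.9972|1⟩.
-0.8365|0⟩ - 0.548|1⟩

Ry(4.151) = [[cos(θ/2), −sin(θ/2)], [sin(θ/2), cos(θ/2)]]; θ = 4.151, cos(θ/2) ≈ -0.483548, sin(θ/2) ≈ 0.875318.
With a = amp(|0⟩) = -0.07513 and b = amp(|1⟩) = 0.9972:
new amp(|0⟩) = (-0.483548)·a + (-0.875318)·b = -0.8365
new amp(|1⟩) = (0.875318)·a + (-0.483548)·b = -0.548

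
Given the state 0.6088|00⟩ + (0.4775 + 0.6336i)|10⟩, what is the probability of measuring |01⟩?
0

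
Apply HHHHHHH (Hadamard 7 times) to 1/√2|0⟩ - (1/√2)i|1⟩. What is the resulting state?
(1/2 - (1/2)i)|0⟩ + (1/2 + (1/2)i)|1⟩

H² = I, so H^7 = H: a single Hadamard. With (a, b) = (1/√2, -(1/√2)i), H gives ((a + b)/√2, (a − b)/√2) = ((1/2 - (1/2)i), (1/2 + (1/2)i)).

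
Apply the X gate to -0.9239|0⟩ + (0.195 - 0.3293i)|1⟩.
(0.195 - 0.3293i)|0⟩ - 0.9239|1⟩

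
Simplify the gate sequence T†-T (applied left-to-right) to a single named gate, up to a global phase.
I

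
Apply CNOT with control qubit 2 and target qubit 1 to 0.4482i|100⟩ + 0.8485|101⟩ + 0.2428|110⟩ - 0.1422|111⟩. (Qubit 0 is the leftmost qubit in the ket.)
0.4482i|100⟩ - 0.1422|101⟩ + 0.2428|110⟩ + 0.8485|111⟩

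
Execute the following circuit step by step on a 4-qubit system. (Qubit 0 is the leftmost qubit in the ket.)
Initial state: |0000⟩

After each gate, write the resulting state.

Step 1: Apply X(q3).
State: |0001⟩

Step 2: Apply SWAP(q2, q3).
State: |0010⟩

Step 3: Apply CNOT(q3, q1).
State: |0010⟩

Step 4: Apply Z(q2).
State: -|0010⟩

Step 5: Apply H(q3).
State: -1/√2|0010⟩ - 1/√2|0011⟩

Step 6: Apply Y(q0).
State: -(1/√2)i|1010⟩ - (1/√2)i|1011⟩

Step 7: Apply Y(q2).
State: -1/√2|1000⟩ - 1/√2|1001⟩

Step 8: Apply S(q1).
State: -1/√2|1000⟩ - 1/√2|1001⟩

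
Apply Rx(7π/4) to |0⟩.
-0.9239|0⟩ - 0.3827i|1⟩

Rx(7π/4) = [[cos(θ/2), −i·sin(θ/2)], [−i·sin(θ/2), cos(θ/2)]]; θ = 7π/4, cos(θ/2) ≈ -0.92388, sin(θ/2) ≈ 0.382683.
With a = amp(|0⟩) = 1 and b = amp(|1⟩) = 0:
new amp(|0⟩) = (-0.92388)·a + (-0.382683i)·b = -0.9239
new amp(|1⟩) = (-0.382683i)·a + (-0.92388)·b = -0.3827i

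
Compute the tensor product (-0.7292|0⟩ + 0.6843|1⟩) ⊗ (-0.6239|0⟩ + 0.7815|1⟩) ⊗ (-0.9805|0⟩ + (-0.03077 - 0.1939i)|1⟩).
-0.4461|000⟩ + (-0.014 - 0.08821i)|001⟩ + 0.5588|010⟩ + (0.01753 + 0.1105i)|011⟩ + 0.4186|100⟩ + (0.01314 + 0.08278i)|101⟩ - 0.5244|110⟩ + (-0.01646 - 0.1037i)|111⟩

amp(|b₁b₂…⟩) = product of the factor amplitudes for bits b₁, b₂, …; only kets whose every factor amplitude is nonzero survive.
|000⟩: (-0.7292)(-0.6239)(-0.9805) = -0.4461
|001⟩: (-0.7292)(-0.6239)(-0.03077 - 0.1939i) = (-0.014 - 0.08821i)
|010⟩: (-0.7292)(0.7815)(-0.9805) = 0.5588
|011⟩: (-0.7292)(0.7815)(-0.03077 - 0.1939i) = (0.01753 + 0.1105i)
|100⟩: (0.6843)(-0.6239)(-0.9805) = 0.4186
|101⟩: (0.6843)(-0.6239)(-0.03077 - 0.1939i) = (0.01314 + 0.08278i)
|110⟩: (0.6843)(0.7815)(-0.9805) = -0.5244
|111⟩: (0.6843)(0.7815)(-0.03077 - 0.1939i) = (-0.01646 - 0.1037i)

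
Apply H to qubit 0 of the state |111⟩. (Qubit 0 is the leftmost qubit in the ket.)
1/√2|011⟩ - 1/√2|111⟩

H on qubit 0 mixes each pair of kets that differ only in qubit 0: amplitudes (a, b) of (|…0…⟩, |…1…⟩) become ((a + b)/√2, (a − b)/√2). Kets absent from the input have amplitude 0.
(|011⟩, |111⟩): (a, b) = (0, 1) → (1/√2, -1/√2)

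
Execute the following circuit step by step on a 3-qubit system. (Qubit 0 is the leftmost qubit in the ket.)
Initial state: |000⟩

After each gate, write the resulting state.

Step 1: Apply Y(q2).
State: i|001⟩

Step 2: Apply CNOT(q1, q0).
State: i|001⟩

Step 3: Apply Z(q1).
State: i|001⟩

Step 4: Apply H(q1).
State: (1/√2)i|001⟩ + (1/√2)i|011⟩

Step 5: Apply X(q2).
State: (1/√2)i|000⟩ + (1/√2)i|010⟩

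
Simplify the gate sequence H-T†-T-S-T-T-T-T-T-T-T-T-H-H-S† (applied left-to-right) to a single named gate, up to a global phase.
H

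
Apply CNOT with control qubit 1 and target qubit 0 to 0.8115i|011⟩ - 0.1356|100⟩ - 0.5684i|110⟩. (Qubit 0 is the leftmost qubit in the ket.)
-0.5684i|010⟩ - 0.1356|100⟩ + 0.8115i|111⟩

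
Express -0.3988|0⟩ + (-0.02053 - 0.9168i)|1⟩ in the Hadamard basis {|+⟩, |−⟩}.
(-0.2965 - 0.6483i)|+⟩ + (-0.2675 + 0.6483i)|−⟩

With |ψ⟩ = α|0⟩ + β|1⟩, the Hadamard-basis coefficients are ⟨+|ψ⟩ = (α + β)/√2 and ⟨−|ψ⟩ = (α − β)/√2.
Here α = -0.3988, β = (-0.02053 - 0.9168i): (α + β)/√2 = (-0.2965 - 0.6483i), (α − β)/√2 = (-0.2675 + 0.6483i).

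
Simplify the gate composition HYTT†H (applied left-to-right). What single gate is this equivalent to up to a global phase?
Y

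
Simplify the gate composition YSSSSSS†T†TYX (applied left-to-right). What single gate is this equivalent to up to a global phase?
X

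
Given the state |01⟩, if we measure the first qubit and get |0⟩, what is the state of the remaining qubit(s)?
|1⟩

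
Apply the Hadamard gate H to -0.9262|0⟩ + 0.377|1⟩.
-0.3883|0⟩ - 0.9215|1⟩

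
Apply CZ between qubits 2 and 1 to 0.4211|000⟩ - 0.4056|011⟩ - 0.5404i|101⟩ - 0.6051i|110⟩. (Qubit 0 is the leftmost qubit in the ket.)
0.4211|000⟩ + 0.4056|011⟩ - 0.5404i|101⟩ - 0.6051i|110⟩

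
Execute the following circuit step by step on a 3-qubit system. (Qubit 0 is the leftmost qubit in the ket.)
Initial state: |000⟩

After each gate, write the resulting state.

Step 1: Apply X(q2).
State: |001⟩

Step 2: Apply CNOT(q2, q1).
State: |011⟩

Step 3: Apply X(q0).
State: |111⟩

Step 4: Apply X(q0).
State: |011⟩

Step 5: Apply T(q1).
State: (1/√2 + (1/√2)i)|011⟩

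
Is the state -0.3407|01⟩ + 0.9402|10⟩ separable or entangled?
Entangled

Writing the state as a|00⟩ + b|01⟩ + c|10⟩ + d|11⟩, it is a product state iff ad − bc = 0.
Here (a, b, c, d) = (0, -0.3407, 0.9402, 0): ad − bc = (0)(0) − (-0.3407)(0.9402) = 0.3203 ≠ 0, so the state is entangled.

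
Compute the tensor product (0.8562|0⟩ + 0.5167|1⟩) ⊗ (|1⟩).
0.8562|01⟩ + 0.5167|11⟩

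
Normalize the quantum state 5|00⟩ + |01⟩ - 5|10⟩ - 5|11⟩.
0.5735|00⟩ + 0.1147|01⟩ - 0.5735|10⟩ - 0.5735|11⟩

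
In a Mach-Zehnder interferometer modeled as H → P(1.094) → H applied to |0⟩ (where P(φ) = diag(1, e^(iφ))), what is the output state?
(0.7295 + 0.4442i)|0⟩ + (0.2705 - 0.4442i)|1⟩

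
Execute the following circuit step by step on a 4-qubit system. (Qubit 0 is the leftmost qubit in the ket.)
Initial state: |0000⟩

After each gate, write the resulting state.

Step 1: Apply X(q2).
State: |0010⟩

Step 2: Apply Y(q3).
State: i|0011⟩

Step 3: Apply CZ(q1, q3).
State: i|0011⟩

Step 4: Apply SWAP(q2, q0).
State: i|1001⟩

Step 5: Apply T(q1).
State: i|1001⟩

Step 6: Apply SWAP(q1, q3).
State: i|1100⟩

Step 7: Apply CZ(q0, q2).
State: i|1100⟩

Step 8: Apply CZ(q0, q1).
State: -i|1100⟩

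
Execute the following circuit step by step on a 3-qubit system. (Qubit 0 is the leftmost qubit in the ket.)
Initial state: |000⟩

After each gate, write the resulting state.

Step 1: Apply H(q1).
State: 1/√2|000⟩ + 1/√2|010⟩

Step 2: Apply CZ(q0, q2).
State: 1/√2|000⟩ + 1/√2|010⟩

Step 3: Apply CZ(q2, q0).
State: 1/√2|000⟩ + 1/√2|010⟩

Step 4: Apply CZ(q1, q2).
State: 1/√2|000⟩ + 1/√2|010⟩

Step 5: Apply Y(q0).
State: (1/√2)i|100⟩ + (1/√2)i|110⟩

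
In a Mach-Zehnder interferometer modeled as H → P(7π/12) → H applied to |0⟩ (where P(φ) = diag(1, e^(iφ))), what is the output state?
(0.3706 + 0.483i)|0⟩ + (0.6294 - 0.483i)|1⟩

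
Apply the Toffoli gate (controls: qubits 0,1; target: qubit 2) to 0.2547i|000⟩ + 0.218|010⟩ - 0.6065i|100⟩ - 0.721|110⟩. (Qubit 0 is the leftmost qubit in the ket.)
0.2547i|000⟩ + 0.218|010⟩ - 0.6065i|100⟩ - 0.721|111⟩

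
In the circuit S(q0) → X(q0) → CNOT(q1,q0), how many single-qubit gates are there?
2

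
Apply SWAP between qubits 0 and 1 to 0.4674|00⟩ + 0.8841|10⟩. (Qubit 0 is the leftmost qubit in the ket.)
0.4674|00⟩ + 0.8841|01⟩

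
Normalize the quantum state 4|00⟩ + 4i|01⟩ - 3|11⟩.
0.6247|00⟩ + 0.6247i|01⟩ - 0.4685|11⟩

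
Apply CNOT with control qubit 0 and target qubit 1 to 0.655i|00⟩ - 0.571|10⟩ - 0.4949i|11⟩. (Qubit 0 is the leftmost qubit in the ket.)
0.655i|00⟩ - 0.4949i|10⟩ - 0.571|11⟩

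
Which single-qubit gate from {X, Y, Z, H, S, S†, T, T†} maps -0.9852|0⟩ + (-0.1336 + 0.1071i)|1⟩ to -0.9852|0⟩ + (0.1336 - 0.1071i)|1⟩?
Z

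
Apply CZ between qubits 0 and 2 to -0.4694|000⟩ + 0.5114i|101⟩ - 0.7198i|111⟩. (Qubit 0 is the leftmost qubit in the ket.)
-0.4694|000⟩ - 0.5114i|101⟩ + 0.7198i|111⟩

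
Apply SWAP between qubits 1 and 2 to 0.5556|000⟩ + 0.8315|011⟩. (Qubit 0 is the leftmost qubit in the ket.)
0.5556|000⟩ + 0.8315|011⟩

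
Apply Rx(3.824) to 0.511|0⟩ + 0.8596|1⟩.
(-0.171 - 0.81i)|0⟩ + (-0.2876 - 0.4815i)|1⟩

Rx(3.824) = [[cos(θ/2), −i·sin(θ/2)], [−i·sin(θ/2), cos(θ/2)]]; θ = 3.824, cos(θ/2) ≈ -0.334622, sin(θ/2) ≈ 0.942353.
With a = amp(|0⟩) = 0.511 and b = amp(|1⟩) = 0.8596:
new amp(|0⟩) = (-0.334622)·a + (-0.942353i)·b = (-0.171 - 0.81i)
new amp(|1⟩) = (-0.942353i)·a + (-0.334622)·b = (-0.2876 - 0.4815i)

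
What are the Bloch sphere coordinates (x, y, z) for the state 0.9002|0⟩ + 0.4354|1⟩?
(0.7839, 0, 0.6208)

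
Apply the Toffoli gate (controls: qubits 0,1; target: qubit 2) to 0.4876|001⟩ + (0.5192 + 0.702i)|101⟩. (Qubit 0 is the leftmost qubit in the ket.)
0.4876|001⟩ + (0.5192 + 0.702i)|101⟩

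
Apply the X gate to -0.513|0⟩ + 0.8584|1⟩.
0.8584|0⟩ - 0.513|1⟩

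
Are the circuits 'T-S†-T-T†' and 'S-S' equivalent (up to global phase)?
No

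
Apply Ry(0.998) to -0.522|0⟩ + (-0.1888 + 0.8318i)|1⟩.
(-0.368 - 0.3981i)|0⟩ + (-0.4156 + 0.7304i)|1⟩

Ry(0.998) = [[cos(θ/2), −sin(θ/2)], [sin(θ/2), cos(θ/2)]]; θ = 0.998, cos(θ/2) ≈ 0.878062, sin(θ/2) ≈ 0.478548.
With a = amp(|0⟩) = -0.522 and b = amp(|1⟩) = (-0.1888 + 0.8318i):
new amp(|0⟩) = (0.878062)·a + (-0.478548)·b = (-0.368 - 0.3981i)
new amp(|1⟩) = (0.478548)·a + (0.878062)·b = (-0.4156 + 0.7304i)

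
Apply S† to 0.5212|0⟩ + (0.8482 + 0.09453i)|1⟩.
0.5212|0⟩ + (0.09453 - 0.8482i)|1⟩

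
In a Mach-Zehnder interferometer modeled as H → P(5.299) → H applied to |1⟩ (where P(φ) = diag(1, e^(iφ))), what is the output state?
(0.2232 + 0.4164i)|0⟩ + (0.7768 - 0.4164i)|1⟩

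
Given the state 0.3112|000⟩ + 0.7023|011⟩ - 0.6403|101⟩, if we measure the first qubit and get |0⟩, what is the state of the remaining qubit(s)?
0.4051|00⟩ + 0.9143|11⟩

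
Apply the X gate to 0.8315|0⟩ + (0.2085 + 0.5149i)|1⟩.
(0.2085 + 0.5149i)|0⟩ + 0.8315|1⟩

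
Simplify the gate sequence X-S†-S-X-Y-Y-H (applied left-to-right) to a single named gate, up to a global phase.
H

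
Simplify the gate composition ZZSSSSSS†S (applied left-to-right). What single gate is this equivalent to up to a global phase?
S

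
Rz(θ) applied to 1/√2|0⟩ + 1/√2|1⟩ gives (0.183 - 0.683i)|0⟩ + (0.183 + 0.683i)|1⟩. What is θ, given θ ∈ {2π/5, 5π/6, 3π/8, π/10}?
5π/6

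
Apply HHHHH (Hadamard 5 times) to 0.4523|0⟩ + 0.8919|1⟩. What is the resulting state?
0.9505|0⟩ - 0.3108|1⟩

H² = I, so H^5 = H: a single Hadamard. With (a, b) = (0.4523, 0.8919), H gives ((a + b)/√2, (a − b)/√2) = (0.9505, -0.3108).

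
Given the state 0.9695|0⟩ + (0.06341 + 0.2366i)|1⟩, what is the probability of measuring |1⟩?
0.06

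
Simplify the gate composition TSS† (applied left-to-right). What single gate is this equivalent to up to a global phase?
T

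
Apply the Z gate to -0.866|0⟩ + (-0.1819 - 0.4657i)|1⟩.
-0.866|0⟩ + (0.1819 + 0.4657i)|1⟩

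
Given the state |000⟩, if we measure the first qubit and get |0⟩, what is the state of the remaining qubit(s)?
|00⟩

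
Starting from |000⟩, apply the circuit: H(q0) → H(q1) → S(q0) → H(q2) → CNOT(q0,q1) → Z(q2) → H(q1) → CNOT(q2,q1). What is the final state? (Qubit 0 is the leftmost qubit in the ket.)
1/2|000⟩ - 1/2|011⟩ + (1/2)i|100⟩ - (1/2)i|111⟩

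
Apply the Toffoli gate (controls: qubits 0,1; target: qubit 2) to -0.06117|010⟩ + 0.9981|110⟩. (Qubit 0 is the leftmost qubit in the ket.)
-0.06117|010⟩ + 0.9981|111⟩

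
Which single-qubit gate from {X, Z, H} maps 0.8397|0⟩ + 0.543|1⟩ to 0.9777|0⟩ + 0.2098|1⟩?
H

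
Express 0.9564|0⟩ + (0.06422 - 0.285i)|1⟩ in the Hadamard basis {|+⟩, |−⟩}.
(0.7217 - 0.2015i)|+⟩ + (0.6309 + 0.2015i)|−⟩

With |ψ⟩ = α|0⟩ + β|1⟩, the Hadamard-basis coefficients are ⟨+|ψ⟩ = (α + β)/√2 and ⟨−|ψ⟩ = (α − β)/√2.
Here α = 0.9564, β = (0.06422 - 0.285i): (α + β)/√2 = (0.7217 - 0.2015i), (α − β)/√2 = (0.6309 + 0.2015i).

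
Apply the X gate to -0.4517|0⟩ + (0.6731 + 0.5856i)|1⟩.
(0.6731 + 0.5856i)|0⟩ - 0.4517|1⟩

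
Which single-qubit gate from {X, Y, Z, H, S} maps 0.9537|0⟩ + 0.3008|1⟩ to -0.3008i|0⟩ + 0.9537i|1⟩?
Y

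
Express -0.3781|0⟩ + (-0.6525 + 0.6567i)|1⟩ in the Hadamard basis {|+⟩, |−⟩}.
(-0.7287 + 0.4644i)|+⟩ + (0.194 - 0.4644i)|−⟩

With |ψ⟩ = α|0⟩ + β|1⟩, the Hadamard-basis coefficients are ⟨+|ψ⟩ = (α + β)/√2 and ⟨−|ψ⟩ = (α − β)/√2.
Here α = -0.3781, β = (-0.6525 + 0.6567i): (α + β)/√2 = (-0.7287 + 0.4644i), (α − β)/√2 = (0.194 - 0.4644i).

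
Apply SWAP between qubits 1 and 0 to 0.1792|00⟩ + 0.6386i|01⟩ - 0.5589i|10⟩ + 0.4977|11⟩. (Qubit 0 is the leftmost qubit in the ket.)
0.1792|00⟩ - 0.5589i|01⟩ + 0.6386i|10⟩ + 0.4977|11⟩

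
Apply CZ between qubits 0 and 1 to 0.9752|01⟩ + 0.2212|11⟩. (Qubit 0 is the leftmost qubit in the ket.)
0.9752|01⟩ - 0.2212|11⟩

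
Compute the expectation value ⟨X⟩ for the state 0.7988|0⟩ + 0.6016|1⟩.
0.9611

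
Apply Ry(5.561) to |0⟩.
-0.9355|0⟩ + 0.3533|1⟩

Ry(5.561) = [[cos(θ/2), −sin(θ/2)], [sin(θ/2), cos(θ/2)]]; θ = 5.561, cos(θ/2) ≈ -0.935511, sin(θ/2) ≈ 0.353297.
With a = amp(|0⟩) = 1 and b = amp(|1⟩) = 0:
new amp(|0⟩) = (-0.935511)·a + (-0.353297)·b = -0.9355
new amp(|1⟩) = (0.353297)·a + (-0.935511)·b = 0.3533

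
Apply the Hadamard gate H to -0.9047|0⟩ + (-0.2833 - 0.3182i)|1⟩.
(-0.84 - 0.225i)|0⟩ + (-0.4394 + 0.225i)|1⟩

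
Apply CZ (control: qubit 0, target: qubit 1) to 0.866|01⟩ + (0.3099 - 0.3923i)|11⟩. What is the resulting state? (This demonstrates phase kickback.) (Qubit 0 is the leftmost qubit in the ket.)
0.866|01⟩ + (-0.3099 + 0.3923i)|11⟩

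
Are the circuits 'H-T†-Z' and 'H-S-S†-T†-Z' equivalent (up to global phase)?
Yes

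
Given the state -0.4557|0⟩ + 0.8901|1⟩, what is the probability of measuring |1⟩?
0.7923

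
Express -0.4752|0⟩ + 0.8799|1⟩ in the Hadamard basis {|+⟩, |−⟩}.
0.2862|+⟩ - 0.9582|−⟩

With |ψ⟩ = α|0⟩ + β|1⟩, the Hadamard-basis coefficients are ⟨+|ψ⟩ = (α + β)/√2 and ⟨−|ψ⟩ = (α − β)/√2.
Here α = -0.4752, β = 0.8799: (α + β)/√2 = 0.2862, (α − β)/√2 = -0.9582.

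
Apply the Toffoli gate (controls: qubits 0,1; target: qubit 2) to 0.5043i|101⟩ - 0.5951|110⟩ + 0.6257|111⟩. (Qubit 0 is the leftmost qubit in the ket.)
0.5043i|101⟩ + 0.6257|110⟩ - 0.5951|111⟩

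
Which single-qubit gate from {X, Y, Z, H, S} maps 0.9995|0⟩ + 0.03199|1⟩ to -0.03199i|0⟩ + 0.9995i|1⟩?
Y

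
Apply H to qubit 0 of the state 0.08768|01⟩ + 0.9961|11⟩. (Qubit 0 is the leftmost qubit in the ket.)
0.7663|01⟩ - 0.6423|11⟩

H on qubit 0 mixes each pair of kets that differ only in qubit 0: amplitudes (a, b) of (|…0…⟩, |…1…⟩) become ((a + b)/√2, (a − b)/√2). Kets absent from the input have amplitude 0.
(|01⟩, |11⟩): (a, b) = (0.08768, 0.9961) → (0.7663, -0.6423)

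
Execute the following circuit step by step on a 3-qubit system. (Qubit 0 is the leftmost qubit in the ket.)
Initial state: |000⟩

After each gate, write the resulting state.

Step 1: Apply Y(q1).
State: i|010⟩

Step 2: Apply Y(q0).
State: -|110⟩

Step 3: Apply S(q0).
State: -i|110⟩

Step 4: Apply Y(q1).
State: -|100⟩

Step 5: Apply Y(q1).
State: -i|110⟩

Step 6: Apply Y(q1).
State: -|100⟩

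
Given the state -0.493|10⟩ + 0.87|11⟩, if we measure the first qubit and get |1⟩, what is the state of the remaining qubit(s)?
-0.493|0⟩ + 0.87|1⟩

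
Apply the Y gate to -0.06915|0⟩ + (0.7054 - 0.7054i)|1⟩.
(-0.7054 - 0.7054i)|0⟩ - 0.06915i|1⟩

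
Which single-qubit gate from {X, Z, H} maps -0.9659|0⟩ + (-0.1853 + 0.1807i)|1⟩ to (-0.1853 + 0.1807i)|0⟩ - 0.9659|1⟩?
X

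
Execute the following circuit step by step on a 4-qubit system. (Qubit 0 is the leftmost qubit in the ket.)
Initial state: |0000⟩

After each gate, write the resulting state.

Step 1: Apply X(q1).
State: |0100⟩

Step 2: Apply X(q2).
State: |0110⟩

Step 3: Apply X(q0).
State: |1110⟩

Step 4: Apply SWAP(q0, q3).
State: |0111⟩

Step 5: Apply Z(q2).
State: -|0111⟩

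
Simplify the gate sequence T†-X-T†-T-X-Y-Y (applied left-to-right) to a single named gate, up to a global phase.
T†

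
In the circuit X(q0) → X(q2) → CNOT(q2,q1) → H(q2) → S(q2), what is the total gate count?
5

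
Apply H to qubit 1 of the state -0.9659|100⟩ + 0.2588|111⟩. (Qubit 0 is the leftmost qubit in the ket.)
-0.683|100⟩ + 0.183|101⟩ - 0.683|110⟩ - 0.183|111⟩

H on qubit 1 mixes each pair of kets that differ only in qubit 1: amplitudes (a, b) of (|…0…⟩, |…1…⟩) become ((a + b)/√2, (a − b)/√2). Kets absent from the input have amplitude 0.
(|100⟩, |110⟩): (a, b) = (-0.9659, 0) → (-0.683, -0.683)
(|101⟩, |111⟩): (a, b) = (0, 0.2588) → (0.183, -0.183)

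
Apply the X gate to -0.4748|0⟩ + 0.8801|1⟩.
0.8801|0⟩ - 0.4748|1⟩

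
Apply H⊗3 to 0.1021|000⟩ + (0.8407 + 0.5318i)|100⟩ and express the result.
(0.3333 + 0.188i)|000⟩ + (0.3333 + 0.188i)|001⟩ + (0.3333 + 0.188i)|010⟩ + (0.3333 + 0.188i)|011⟩ + (-0.2611 - 0.188i)|100⟩ + (-0.2611 - 0.188i)|101⟩ + (-0.2611 - 0.188i)|110⟩ + (-0.2611 - 0.188i)|111⟩

H⊗3 gives amp(|y⟩) = (1/2√2) Σ_x (−1)^(x·y) amp(|x⟩), where x·y is the number of positions in which both x and y have a 1.
|000⟩: (0.1021 + (0.8407 + 0.5318i))/(2√2) = (0.3333 + 0.188i)
|001⟩: (0.1021 + (0.8407 + 0.5318i))/(2√2) = (0.3333 + 0.188i)
|010⟩: (0.1021 + (0.8407 + 0.5318i))/(2√2) = (0.3333 + 0.188i)
|011⟩: (0.1021 + (0.8407 + 0.5318i))/(2√2) = (0.3333 + 0.188i)
|100⟩: (0.1021 - (0.8407 + 0.5318i))/(2√2) = (-0.2611 - 0.188i)
|101⟩: (0.1021 - (0.8407 + 0.5318i))/(2√2) = (-0.2611 - 0.188i)
|110⟩: (0.1021 - (0.8407 + 0.5318i))/(2√2) = (-0.2611 - 0.188i)
|111⟩: (0.1021 - (0.8407 + 0.5318i))/(2√2) = (-0.2611 - 0.188i)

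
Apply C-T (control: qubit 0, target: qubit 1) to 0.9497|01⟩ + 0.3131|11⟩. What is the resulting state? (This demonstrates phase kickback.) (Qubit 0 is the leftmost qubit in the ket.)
0.9497|01⟩ + (0.2214 + 0.2214i)|11⟩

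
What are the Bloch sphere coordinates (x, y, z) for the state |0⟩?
(0, 0, 1)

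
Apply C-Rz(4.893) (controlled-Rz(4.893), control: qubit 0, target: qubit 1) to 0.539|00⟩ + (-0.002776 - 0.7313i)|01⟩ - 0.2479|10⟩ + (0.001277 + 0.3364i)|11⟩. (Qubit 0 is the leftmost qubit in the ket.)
0.539|00⟩ + (-0.002776 - 0.7313i)|01⟩ + (0.1904 + 0.1588i)|10⟩ + (-0.2164 - 0.2575i)|11⟩

C-Rz(4.893) leaves the control-|0⟩ kets |00⟩, |01⟩ unchanged and applies Rz(4.893) to qubit 1 on the control-|1⟩ pair (|10⟩, |11⟩).
Rz(4.893) = [[e^(−iθ/2), 0], [0, e^(iθ/2)]] with e^(±iθ/2) = cos(θ/2) ± i·sin(θ/2); θ = 4.893, cos(θ/2) ≈ -0.767994, sin(θ/2) ≈ 0.640457.
With a = amp(|10⟩) = -0.2479 and b = amp(|11⟩) = (0.001277 + 0.3364i):
new amp(|10⟩) = (-0.767994 - 0.640457i)·a = (0.1904 + 0.1588i)
new amp(|11⟩) = (-0.767994 + 0.640457i)·b = (-0.2164 - 0.2575i)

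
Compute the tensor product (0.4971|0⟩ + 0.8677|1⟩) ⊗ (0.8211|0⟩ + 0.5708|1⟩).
0.4082|00⟩ + 0.2837|01⟩ + 0.7125|10⟩ + 0.4953|11⟩

amp(|b₁b₂…⟩) = product of the factor amplitudes for bits b₁, b₂, …; only kets whose every factor amplitude is nonzero survive.
|00⟩: (0.4971)(0.8211) = 0.4082
|01⟩: (0.4971)(0.5708) = 0.2837
|10⟩: (0.8677)(0.8211) = 0.7125
|11⟩: (0.8677)(0.5708) = 0.4953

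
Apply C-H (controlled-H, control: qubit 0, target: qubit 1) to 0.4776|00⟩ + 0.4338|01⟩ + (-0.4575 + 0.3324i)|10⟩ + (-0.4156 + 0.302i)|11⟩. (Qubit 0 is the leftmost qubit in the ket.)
0.4776|00⟩ + 0.4338|01⟩ + (-0.6174 + 0.4486i)|10⟩ + (-0.02963 + 0.0215i)|11⟩

C-H leaves the control-|0⟩ kets |00⟩, |01⟩ unchanged and applies H to qubit 1 on the control-|1⟩ pair (|10⟩, |11⟩).
H = [[1/√2, 1/√2], [1/√2, -1/√2]].
With a = amp(|10⟩) = (-0.4575 + 0.3324i) and b = amp(|11⟩) = (-0.4156 + 0.302i):
new amp(|10⟩) = (1/√2)·a + (1/√2)·b = (-0.6174 + 0.4486i)
new amp(|11⟩) = (1/√2)·a + (-1/√2)·b = (-0.02963 + 0.0215i)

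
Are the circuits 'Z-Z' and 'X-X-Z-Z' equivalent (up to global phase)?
Yes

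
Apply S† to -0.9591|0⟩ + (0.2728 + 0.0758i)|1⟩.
-0.9591|0⟩ + (0.0758 - 0.2728i)|1⟩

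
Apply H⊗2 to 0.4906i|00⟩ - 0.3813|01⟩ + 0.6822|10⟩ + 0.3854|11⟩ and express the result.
(0.3432 + 0.2453i)|00⟩ + (0.3391 + 0.2453i)|01⟩ + (-0.7245 + 0.2453i)|10⟩ + (0.04225 + 0.2453i)|11⟩

H⊗2 gives amp(|y⟩) = (1/2) Σ_x (−1)^(x·y) amp(|x⟩), where x·y is the number of positions in which both x and y have a 1.
|00⟩: (0.4906i - 0.3813 + 0.6822 + 0.3854)/2 = (0.3432 + 0.2453i)
|01⟩: (0.4906i + 0.3813 + 0.6822 - 0.3854)/2 = (0.3391 + 0.2453i)
|10⟩: (0.4906i - 0.3813 - 0.6822 - 0.3854)/2 = (-0.7245 + 0.2453i)
|11⟩: (0.4906i + 0.3813 - 0.6822 + 0.3854)/2 = (0.04225 + 0.2453i)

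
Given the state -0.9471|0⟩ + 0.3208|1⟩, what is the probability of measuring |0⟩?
0.897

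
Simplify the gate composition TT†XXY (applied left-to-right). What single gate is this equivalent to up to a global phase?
Y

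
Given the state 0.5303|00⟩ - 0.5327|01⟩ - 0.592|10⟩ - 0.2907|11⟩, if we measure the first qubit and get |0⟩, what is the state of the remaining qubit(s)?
0.7055|0⟩ - 0.7087|1⟩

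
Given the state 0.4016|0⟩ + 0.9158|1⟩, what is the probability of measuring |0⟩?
0.1613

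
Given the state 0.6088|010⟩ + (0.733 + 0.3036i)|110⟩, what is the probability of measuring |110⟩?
0.6295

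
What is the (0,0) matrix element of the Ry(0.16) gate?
0.9968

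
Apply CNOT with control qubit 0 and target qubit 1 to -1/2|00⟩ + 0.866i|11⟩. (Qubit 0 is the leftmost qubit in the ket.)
-1/2|00⟩ + 0.866i|10⟩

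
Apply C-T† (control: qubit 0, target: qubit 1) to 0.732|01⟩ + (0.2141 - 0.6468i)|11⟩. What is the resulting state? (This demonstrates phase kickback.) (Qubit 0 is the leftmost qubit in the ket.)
0.732|01⟩ + (-0.306 - 0.6087i)|11⟩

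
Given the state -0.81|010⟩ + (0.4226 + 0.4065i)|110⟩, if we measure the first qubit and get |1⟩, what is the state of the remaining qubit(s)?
(0.7207 + 0.6932i)|10⟩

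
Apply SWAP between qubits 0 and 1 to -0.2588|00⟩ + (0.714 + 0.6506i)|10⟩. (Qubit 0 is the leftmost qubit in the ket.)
-0.2588|00⟩ + (0.714 + 0.6506i)|01⟩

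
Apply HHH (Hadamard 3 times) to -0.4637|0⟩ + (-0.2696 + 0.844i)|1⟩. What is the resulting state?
(-0.5185 + 0.5968i)|0⟩ + (-0.1372 - 0.5968i)|1⟩

H² = I, so H^3 = H: a single Hadamard. With (a, b) = (-0.4637, (-0.2696 + 0.844i)), H gives ((a + b)/√2, (a − b)/√2) = ((-0.5185 + 0.5968i), (-0.1372 - 0.5968i)).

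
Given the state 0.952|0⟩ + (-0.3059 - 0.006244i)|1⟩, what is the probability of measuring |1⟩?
0.09361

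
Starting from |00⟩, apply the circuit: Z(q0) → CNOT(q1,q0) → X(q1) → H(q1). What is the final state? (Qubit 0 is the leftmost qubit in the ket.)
1/√2|00⟩ - 1/√2|01⟩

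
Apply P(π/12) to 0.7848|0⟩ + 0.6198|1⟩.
0.7848|0⟩ + (0.5987 + 0.1604i)|1⟩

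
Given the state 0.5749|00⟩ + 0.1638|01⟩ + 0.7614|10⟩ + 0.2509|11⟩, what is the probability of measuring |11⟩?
0.06295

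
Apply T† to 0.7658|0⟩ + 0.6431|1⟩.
0.7658|0⟩ + (0.4547 - 0.4547i)|1⟩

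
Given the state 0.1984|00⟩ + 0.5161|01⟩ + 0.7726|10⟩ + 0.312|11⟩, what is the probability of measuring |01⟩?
0.2664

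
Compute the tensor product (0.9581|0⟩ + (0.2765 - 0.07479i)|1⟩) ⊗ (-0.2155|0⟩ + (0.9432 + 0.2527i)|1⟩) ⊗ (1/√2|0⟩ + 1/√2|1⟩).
-0.146|000⟩ - 0.146|001⟩ + (0.639 + 0.1712i)|010⟩ + (0.639 + 0.1712i)|011⟩ + (-0.04213 + 0.0114i)|100⟩ + (-0.04213 + 0.0114i)|101⟩ + (0.1978 - 0.000474i)|110⟩ + (0.1978 - 0.000474i)|111⟩

amp(|b₁b₂…⟩) = product of the factor amplitudes for bits b₁, b₂, …; only kets whose every factor amplitude is nonzero survive.
|000⟩: (0.9581)(-0.2155)(1/√2) = -0.146
|001⟩: (0.9581)(-0.2155)(1/√2) = -0.146
|010⟩: (0.9581)(0.9432 + 0.2527i)(1/√2) = (0.639 + 0.1712i)
|011⟩: (0.9581)(0.9432 + 0.2527i)(1/√2) = (0.639 + 0.1712i)
|100⟩: (0.2765 - 0.07479i)(-0.2155)(1/√2) = (-0.04213 + 0.0114i)
|101⟩: (0.2765 - 0.07479i)(-0.2155)(1/√2) = (-0.04213 + 0.0114i)
|110⟩: (0.2765 - 0.07479i)(0.9432 + 0.2527i)(1/√2) = (0.1978 - 0.000474i)
|111⟩: (0.2765 - 0.07479i)(0.9432 + 0.2527i)(1/√2) = (0.1978 - 0.000474i)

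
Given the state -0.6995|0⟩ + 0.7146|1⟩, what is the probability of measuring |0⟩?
0.4893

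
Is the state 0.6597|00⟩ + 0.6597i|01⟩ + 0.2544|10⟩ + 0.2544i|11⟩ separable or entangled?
Separable

Writing the state as a|00⟩ + b|01⟩ + c|10⟩ + d|11⟩, it is a product state iff ad − bc = 0.
Here (a, b, c, d) = (0.6597, 0.6597i, 0.2544, 0.2544i): ad − bc = (0.6597)(0.2544i) − (0.6597i)(0.2544) = 0, so the state is separable.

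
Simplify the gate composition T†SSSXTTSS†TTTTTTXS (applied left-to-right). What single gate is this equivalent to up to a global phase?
T†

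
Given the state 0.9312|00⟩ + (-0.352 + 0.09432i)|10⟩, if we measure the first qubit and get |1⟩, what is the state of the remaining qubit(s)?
(-0.9659 + 0.2588i)|0⟩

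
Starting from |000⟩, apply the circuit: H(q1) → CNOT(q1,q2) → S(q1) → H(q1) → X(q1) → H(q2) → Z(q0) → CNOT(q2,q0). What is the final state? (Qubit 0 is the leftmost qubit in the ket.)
(1/√8 - (1/√8)i)|000⟩ + (1/√8 + (1/√8)i)|010⟩ + (1/√8 + (1/√8)i)|101⟩ + (1/√8 - (1/√8)i)|111⟩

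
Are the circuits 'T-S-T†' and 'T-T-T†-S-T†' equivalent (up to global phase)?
Yes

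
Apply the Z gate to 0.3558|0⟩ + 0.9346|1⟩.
0.3558|0⟩ - 0.9346|1⟩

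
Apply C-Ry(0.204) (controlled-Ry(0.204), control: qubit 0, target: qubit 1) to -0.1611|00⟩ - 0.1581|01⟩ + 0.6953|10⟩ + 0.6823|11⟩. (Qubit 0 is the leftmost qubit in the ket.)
-0.1611|00⟩ - 0.1581|01⟩ + 0.6222|10⟩ + 0.7496|11⟩

C-Ry(0.204) leaves the control-|0⟩ kets |00⟩, |01⟩ unchanged and applies Ry(0.204) to qubit 1 on the control-|1⟩ pair (|10⟩, |11⟩).
Ry(0.204) = [[cos(θ/2), −sin(θ/2)], [sin(θ/2), cos(θ/2)]]; θ = 0.204, cos(θ/2) ≈ 0.994803, sin(θ/2) ≈ 0.101823.
With a = amp(|10⟩) = 0.6953 and b = amp(|11⟩) = 0.6823:
new amp(|10⟩) = (0.994803)·a + (-0.101823)·b = 0.6222
new amp(|11⟩) = (0.101823)·a + (0.994803)·b = 0.7496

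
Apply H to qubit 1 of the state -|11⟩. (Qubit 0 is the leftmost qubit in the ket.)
-1/√2|10⟩ + 1/√2|11⟩

H on qubit 1 mixes each pair of kets that differ only in qubit 1: amplitudes (a, b) of (|…0…⟩, |…1…⟩) become ((a + b)/√2, (a − b)/√2). Kets absent from the input have amplitude 0.
(|10⟩, |11⟩): (a, b) = (0, -1) → (-1/√2, 1/√2)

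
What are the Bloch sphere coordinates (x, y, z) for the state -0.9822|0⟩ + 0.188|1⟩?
(-0.3693, 0, 0.9294)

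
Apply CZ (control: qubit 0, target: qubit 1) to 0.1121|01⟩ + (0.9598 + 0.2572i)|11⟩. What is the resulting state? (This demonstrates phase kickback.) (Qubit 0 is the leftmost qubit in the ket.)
0.1121|01⟩ + (-0.9598 - 0.2572i)|11⟩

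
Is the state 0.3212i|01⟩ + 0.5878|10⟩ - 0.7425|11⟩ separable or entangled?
Entangled

Writing the state as a|00⟩ + b|01⟩ + c|10⟩ + d|11⟩, it is a product state iff ad − bc = 0.
Here (a, b, c, d) = (0, 0.3212i, 0.5878, -0.7425): ad − bc = (0)(-0.7425) − (0.3212i)(0.5878) = -0.1888i ≠ 0, so the state is entangled.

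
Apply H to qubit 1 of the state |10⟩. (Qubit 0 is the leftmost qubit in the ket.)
1/√2|10⟩ + 1/√2|11⟩

H on qubit 1 mixes each pair of kets that differ only in qubit 1: amplitudes (a, b) of (|…0…⟩, |…1…⟩) become ((a + b)/√2, (a − b)/√2). Kets absent from the input have amplitude 0.
(|10⟩, |11⟩): (a, b) = (1, 0) → (1/√2, 1/√2)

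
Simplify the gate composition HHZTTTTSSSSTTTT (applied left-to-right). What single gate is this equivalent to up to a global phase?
Z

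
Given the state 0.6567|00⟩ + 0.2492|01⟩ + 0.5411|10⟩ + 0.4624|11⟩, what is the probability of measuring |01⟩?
0.0621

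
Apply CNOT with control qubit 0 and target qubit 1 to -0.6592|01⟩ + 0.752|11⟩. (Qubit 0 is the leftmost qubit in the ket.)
-0.6592|01⟩ + 0.752|10⟩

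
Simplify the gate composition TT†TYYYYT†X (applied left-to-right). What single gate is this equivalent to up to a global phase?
X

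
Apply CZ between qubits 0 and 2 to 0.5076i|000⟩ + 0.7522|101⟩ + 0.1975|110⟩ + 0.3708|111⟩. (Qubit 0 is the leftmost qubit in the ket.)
0.5076i|000⟩ - 0.7522|101⟩ + 0.1975|110⟩ - 0.3708|111⟩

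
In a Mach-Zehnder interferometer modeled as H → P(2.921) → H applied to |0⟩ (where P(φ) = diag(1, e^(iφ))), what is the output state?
(0.01212 + 0.1094i)|0⟩ + (0.9879 - 0.1094i)|1⟩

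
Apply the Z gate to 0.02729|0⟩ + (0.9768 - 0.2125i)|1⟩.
0.02729|0⟩ + (-0.9768 + 0.2125i)|1⟩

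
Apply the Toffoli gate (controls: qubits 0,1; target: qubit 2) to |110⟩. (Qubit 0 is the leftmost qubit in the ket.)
|111⟩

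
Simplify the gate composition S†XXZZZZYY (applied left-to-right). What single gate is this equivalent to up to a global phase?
S†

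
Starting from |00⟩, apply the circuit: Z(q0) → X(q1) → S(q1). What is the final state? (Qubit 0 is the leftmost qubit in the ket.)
i|01⟩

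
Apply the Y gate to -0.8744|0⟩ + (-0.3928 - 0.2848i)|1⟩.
(-0.2848 + 0.3928i)|0⟩ - 0.8744i|1⟩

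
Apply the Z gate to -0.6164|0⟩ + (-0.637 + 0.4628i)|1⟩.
-0.6164|0⟩ + (0.637 - 0.4628i)|1⟩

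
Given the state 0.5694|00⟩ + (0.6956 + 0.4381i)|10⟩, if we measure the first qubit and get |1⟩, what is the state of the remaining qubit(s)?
(0.8462 + 0.5329i)|0⟩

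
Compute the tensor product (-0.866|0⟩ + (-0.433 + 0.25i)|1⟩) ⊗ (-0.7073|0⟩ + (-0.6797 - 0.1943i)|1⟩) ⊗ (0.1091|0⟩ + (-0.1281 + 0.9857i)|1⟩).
0.06683|000⟩ + (-0.07846 + 0.6038i)|001⟩ + (0.06422 + 0.01836i)|010⟩ + (-0.2413 + 0.5586i)|011⟩ + (0.03341 - 0.01929i)|100⟩ + (0.1351 + 0.3245i)|101⟩ + (0.03741 - 0.00936i)|110⟩ + (0.04064 + 0.349i)|111⟩

amp(|b₁b₂…⟩) = product of the factor amplitudes for bits b₁, b₂, …; only kets whose every factor amplitude is nonzero survive.
|000⟩: (-0.866)(-0.7073)(0.1091) = 0.06683
|001⟩: (-0.866)(-0.7073)(-0.1281 + 0.9857i) = (-0.07846 + 0.6038i)
|010⟩: (-0.866)(-0.6797 - 0.1943i)(0.1091) = (0.06422 + 0.01836i)
|011⟩: (-0.866)(-0.6797 - 0.1943i)(-0.1281 + 0.9857i) = (-0.2413 + 0.5586i)
|100⟩: (-0.433 + 0.25i)(-0.7073)(0.1091) = (0.03341 - 0.01929i)
|101⟩: (-0.433 + 0.25i)(-0.7073)(-0.1281 + 0.9857i) = (0.1351 + 0.3245i)
|110⟩: (-0.433 + 0.25i)(-0.6797 - 0.1943i)(0.1091) = (0.03741 - 0.00936i)
|111⟩: (-0.433 + 0.25i)(-0.6797 - 0.1943i)(-0.1281 + 0.9857i) = (0.04064 + 0.349i)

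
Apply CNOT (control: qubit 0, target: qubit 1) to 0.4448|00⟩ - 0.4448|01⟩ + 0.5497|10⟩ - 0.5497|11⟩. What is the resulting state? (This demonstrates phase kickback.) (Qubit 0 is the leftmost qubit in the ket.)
0.4448|00⟩ - 0.4448|01⟩ - 0.5497|10⟩ + 0.5497|11⟩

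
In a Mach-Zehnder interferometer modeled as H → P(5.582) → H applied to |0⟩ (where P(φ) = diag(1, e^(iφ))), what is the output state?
(0.882 - 0.3226i)|0⟩ + (0.118 + 0.3226i)|1⟩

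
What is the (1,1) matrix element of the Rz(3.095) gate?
(0.02329 + 0.9997i)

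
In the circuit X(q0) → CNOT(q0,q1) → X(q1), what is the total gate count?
3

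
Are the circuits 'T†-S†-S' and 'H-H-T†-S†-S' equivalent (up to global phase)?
Yes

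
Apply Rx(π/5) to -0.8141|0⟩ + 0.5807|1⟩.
(-0.7743 - 0.1794i)|0⟩ + (0.5523 + 0.2516i)|1⟩

Rx(π/5) = [[cos(θ/2), −i·sin(θ/2)], [−i·sin(θ/2), cos(θ/2)]]; θ = π/5, cos(θ/2) ≈ 0.951057, sin(θ/2) ≈ 0.309017.
With a = amp(|0⟩) = -0.8141 and b = amp(|1⟩) = 0.5807:
new amp(|0⟩) = (0.951057)·a + (-0.309017i)·b = (-0.7743 - 0.1794i)
new amp(|1⟩) = (-0.309017i)·a + (0.951057)·b = (0.5523 + 0.2516i)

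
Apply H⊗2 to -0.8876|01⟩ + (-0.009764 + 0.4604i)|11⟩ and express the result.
(-0.4487 + 0.2302i)|00⟩ + (0.4487 - 0.2302i)|01⟩ + (-0.4389 - 0.2302i)|10⟩ + (0.4389 + 0.2302i)|11⟩

H⊗2 gives amp(|y⟩) = (1/2) Σ_x (−1)^(x·y) amp(|x⟩), where x·y is the number of positions in which both x and y have a 1.
|00⟩: (-0.8876 + (-0.009764 + 0.4604i))/2 = (-0.4487 + 0.2302i)
|01⟩: (0.8876 - (-0.009764 + 0.4604i))/2 = (0.4487 - 0.2302i)
|10⟩: (-0.8876 - (-0.009764 + 0.4604i))/2 = (-0.4389 - 0.2302i)
|11⟩: (0.8876 + (-0.009764 + 0.4604i))/2 = (0.4389 + 0.2302i)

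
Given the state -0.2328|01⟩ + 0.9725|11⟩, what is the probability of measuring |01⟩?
0.0542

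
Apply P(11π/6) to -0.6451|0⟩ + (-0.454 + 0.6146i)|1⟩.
-0.6451|0⟩ + (-0.08588 + 0.7593i)|1⟩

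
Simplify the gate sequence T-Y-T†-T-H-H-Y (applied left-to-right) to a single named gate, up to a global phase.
T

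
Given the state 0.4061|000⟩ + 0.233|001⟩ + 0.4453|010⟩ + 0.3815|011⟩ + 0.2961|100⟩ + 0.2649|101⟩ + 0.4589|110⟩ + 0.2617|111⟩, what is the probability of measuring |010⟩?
0.1983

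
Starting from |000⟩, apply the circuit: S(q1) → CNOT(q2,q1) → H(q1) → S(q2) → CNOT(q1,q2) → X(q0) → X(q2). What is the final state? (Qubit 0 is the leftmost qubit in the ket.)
1/√2|101⟩ + 1/√2|110⟩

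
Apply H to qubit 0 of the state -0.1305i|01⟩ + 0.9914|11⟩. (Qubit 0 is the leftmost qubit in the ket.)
(0.701 - 0.09228i)|01⟩ + (-0.701 - 0.09228i)|11⟩

H on qubit 0 mixes each pair of kets that differ only in qubit 0: amplitudes (a, b) of (|…0…⟩, |…1…⟩) become ((a + b)/√2, (a − b)/√2). Kets absent from the input have amplitude 0.
(|01⟩, |11⟩): (a, b) = (-0.1305i, 0.9914) → ((0.701 - 0.09228i), (-0.701 - 0.09228i))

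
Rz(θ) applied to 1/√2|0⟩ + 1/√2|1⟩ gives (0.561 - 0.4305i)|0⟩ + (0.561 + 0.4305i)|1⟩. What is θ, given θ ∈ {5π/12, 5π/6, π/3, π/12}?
5π/12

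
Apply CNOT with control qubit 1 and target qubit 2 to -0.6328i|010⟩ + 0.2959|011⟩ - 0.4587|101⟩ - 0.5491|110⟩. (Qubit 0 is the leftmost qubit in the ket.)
0.2959|010⟩ - 0.6328i|011⟩ - 0.4587|101⟩ - 0.5491|111⟩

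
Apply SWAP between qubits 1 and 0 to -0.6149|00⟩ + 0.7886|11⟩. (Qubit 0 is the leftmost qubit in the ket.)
-0.6149|00⟩ + 0.7886|11⟩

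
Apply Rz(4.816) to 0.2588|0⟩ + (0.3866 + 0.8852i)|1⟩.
(-0.1922 - 0.1733i)|0⟩ + (-0.8798 - 0.3987i)|1⟩

Rz(4.816) = [[e^(−iθ/2), 0], [0, e^(iθ/2)]] with e^(±iθ/2) = cos(θ/2) ± i·sin(θ/2); θ = 4.816, cos(θ/2) ≈ -0.742774, sin(θ/2) ≈ 0.669542.
With a = amp(|0⟩) = 0.2588 and b = amp(|1⟩) = (0.3866 + 0.8852i):
new amp(|0⟩) = (-0.742774 - 0.669542i)·a = (-0.1922 - 0.1733i)
new amp(|1⟩) = (-0.742774 + 0.669542i)·b = (-0.8798 - 0.3987i)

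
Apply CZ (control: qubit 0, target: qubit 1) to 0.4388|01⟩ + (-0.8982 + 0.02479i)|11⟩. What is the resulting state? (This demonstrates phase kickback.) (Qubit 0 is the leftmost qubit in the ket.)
0.4388|01⟩ + (0.8982 - 0.02479i)|11⟩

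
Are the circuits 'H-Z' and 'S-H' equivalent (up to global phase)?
No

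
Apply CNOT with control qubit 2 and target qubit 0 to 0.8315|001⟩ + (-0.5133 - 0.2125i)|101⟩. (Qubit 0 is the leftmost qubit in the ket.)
(-0.5133 - 0.2125i)|001⟩ + 0.8315|101⟩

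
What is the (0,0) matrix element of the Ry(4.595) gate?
-0.6644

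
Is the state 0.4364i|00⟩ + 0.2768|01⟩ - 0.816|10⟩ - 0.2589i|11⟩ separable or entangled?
Entangled

Writing the state as a|00⟩ + b|01⟩ + c|10⟩ + d|11⟩, it is a product state iff ad − bc = 0.
Here (a, b, c, d) = (0.4364i, 0.2768, -0.816, -0.2589i): ad − bc = (0.4364i)(-0.2589i) − (0.2768)(-0.816) = 0.3389 ≠ 0, so the state is entangled.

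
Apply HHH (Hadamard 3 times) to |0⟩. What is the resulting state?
1/√2|0⟩ + 1/√2|1⟩

H² = I, so H^3 = H: a single Hadamard. With (a, b) = (1, 0), H gives ((a + b)/√2, (a − b)/√2) = (1/√2, 1/√2).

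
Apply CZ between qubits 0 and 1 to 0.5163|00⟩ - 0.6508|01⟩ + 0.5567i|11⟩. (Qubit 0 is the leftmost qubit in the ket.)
0.5163|00⟩ - 0.6508|01⟩ - 0.5567i|11⟩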